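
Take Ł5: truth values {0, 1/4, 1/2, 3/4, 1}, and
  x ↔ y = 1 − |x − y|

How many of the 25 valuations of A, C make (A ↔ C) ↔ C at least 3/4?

value 1: 7 assignments (counts)
value 3/4: 7 assignments (counts)
value 1/2: 6 assignments
value 1/4: 3 assignments
value 0: 2 assignments
So 14 of the 25 assignments meet the threshold.

14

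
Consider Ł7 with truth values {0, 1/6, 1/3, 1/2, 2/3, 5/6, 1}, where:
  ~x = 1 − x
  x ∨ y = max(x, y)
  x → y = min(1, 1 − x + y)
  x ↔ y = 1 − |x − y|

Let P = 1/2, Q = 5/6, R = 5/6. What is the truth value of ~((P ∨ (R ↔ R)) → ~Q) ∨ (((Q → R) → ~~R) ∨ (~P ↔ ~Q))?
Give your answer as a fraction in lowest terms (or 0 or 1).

R ↔ R = 5/6 ↔ 5/6 = 1
P ∨ (R ↔ R) = 1/2 ∨ 1 = 1
~Q = ~5/6 = 1/6
(P ∨ (R ↔ R)) → ~Q = 1 → 1/6 = 1/6
~((P ∨ (R ↔ R)) → ~Q) = ~1/6 = 5/6
Q → R = 5/6 → 5/6 = 1
~R = ~5/6 = 1/6
~~R = ~1/6 = 5/6
(Q → R) → ~~R = 1 → 5/6 = 5/6
~P = ~1/2 = 1/2
~Q = ~5/6 = 1/6
~P ↔ ~Q = 1/2 ↔ 1/6 = 2/3
((Q → R) → ~~R) ∨ (~P ↔ ~Q) = 5/6 ∨ 2/3 = 5/6
~((P ∨ (R ↔ R)) → ~Q) ∨ (((Q → R) → ~~R) ∨ (~P ↔ ~Q)) = 5/6 ∨ 5/6 = 5/6

5/6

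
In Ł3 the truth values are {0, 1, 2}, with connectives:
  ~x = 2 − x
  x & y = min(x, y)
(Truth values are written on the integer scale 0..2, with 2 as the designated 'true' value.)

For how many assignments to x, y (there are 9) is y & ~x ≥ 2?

x = 0, y = 0 ↦ 0  <
x = 0, y = 1 ↦ 1  <
x = 0, y = 2 ↦ 2  ≥
x = 1, y = 0 ↦ 0  <
x = 1, y = 1 ↦ 1  <
x = 1, y = 2 ↦ 1  <
x = 2, y = 0 ↦ 0  <
x = 2, y = 1 ↦ 0  <
x = 2, y = 2 ↦ 0  <
So 1 of the 9 assignments meets the threshold.

1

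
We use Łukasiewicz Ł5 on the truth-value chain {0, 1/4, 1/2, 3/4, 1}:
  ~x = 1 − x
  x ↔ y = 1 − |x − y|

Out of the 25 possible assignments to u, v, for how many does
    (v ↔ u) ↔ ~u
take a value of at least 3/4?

14

value 1: 7 assignments (counts)
value 3/4: 7 assignments (counts)
value 1/2: 6 assignments
value 1/4: 3 assignments
value 0: 2 assignments
So 14 of the 25 assignments meet the threshold.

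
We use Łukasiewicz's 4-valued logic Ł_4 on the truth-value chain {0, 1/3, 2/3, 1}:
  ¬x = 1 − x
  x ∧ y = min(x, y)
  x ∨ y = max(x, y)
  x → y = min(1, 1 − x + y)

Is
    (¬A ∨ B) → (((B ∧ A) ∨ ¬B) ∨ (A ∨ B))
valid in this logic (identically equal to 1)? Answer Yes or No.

Counterexample: take A = 0, B = 1/3.
¬A = ¬0 = 1
¬A ∨ B = 1 ∨ 1/3 = 1
B ∧ A = 1/3 ∧ 0 = 0
¬B = ¬1/3 = 2/3
(B ∧ A) ∨ ¬B = 0 ∨ 2/3 = 2/3
A ∨ B = 0 ∨ 1/3 = 1/3
((B ∧ A) ∨ ¬B) ∨ (A ∨ B) = 2/3 ∨ 1/3 = 2/3
(¬A ∨ B) → (((B ∧ A) ∨ ¬B) ∨ (A ∨ B)) = 1 → 2/3 = 2/3
This gives 2/3 ≠ 1.

No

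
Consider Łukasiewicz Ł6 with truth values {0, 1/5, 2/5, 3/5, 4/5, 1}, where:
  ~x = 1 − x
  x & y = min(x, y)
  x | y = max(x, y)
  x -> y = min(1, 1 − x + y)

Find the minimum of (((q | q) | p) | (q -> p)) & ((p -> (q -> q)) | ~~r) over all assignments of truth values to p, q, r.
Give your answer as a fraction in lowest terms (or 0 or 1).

Take p = 0, q = 2/5, r = 0:
q | q = 2/5 | 2/5 = 2/5
(q | q) | p = 2/5 | 0 = 2/5
q -> p = 2/5 -> 0 = 3/5
((q | q) | p) | (q -> p) = 2/5 | 3/5 = 3/5
q -> q = 2/5 -> 2/5 = 1
p -> (q -> q) = 0 -> 1 = 1
~r = ~0 = 1
~~r = ~1 = 0
(p -> (q -> q)) | ~~r = 1 | 0 = 1
(((q | q) | p) | (q -> p)) & ((p -> (q -> q)) | ~~r) = 3/5 & 1 = 3/5
No assignment yields a value below 3/5, so this is the minimum.

3/5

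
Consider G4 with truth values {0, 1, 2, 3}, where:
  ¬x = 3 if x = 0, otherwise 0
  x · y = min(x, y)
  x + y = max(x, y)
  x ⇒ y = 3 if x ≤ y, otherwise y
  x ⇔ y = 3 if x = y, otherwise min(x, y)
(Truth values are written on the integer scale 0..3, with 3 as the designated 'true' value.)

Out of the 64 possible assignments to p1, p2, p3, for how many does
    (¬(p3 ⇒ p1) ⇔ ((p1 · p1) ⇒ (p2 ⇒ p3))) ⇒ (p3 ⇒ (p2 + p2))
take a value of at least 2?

value 3: 58 assignments (counts)
value 2: 1 assignment (counts)
value 1: 2 assignments
value 0: 3 assignments
So 59 of the 64 assignments meet the threshold.

59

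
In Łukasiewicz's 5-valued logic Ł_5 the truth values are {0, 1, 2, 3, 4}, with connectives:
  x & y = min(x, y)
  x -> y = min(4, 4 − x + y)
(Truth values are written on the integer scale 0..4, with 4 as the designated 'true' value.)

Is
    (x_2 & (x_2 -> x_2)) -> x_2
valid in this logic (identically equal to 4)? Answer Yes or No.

x_2 = 0 ↦ 4
x_2 = 1 ↦ 4
x_2 = 2 ↦ 4
x_2 = 3 ↦ 4
x_2 = 4 ↦ 4
Every assignment gives a value ≥ 4.

Yes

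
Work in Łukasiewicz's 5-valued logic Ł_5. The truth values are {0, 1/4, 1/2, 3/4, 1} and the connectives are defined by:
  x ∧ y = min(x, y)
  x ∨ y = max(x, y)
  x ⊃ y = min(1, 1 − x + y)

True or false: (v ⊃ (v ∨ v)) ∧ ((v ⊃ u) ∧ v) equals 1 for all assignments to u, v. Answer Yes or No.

No

Counterexample: take u = 0, v = 0.
v ∨ v = 0 ∨ 0 = 0
v ⊃ (v ∨ v) = 0 ⊃ 0 = 1
v ⊃ u = 0 ⊃ 0 = 1
(v ⊃ u) ∧ v = 1 ∧ 0 = 0
(v ⊃ (v ∨ v)) ∧ ((v ⊃ u) ∧ v) = 1 ∧ 0 = 0
This gives 0 ≠ 1.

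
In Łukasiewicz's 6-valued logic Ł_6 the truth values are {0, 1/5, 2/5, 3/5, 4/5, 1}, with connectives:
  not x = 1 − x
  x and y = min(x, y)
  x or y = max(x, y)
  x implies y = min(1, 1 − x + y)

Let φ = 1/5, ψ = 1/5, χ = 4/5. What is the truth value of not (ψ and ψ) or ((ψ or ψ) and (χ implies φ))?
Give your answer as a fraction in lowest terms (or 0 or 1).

4/5

ψ and ψ = 1/5 and 1/5 = 1/5
not (ψ and ψ) = not 1/5 = 4/5
ψ or ψ = 1/5 or 1/5 = 1/5
χ implies φ = 4/5 implies 1/5 = 2/5
(ψ or ψ) and (χ implies φ) = 1/5 and 2/5 = 1/5
not (ψ and ψ) or ((ψ or ψ) and (χ implies φ)) = 4/5 or 1/5 = 4/5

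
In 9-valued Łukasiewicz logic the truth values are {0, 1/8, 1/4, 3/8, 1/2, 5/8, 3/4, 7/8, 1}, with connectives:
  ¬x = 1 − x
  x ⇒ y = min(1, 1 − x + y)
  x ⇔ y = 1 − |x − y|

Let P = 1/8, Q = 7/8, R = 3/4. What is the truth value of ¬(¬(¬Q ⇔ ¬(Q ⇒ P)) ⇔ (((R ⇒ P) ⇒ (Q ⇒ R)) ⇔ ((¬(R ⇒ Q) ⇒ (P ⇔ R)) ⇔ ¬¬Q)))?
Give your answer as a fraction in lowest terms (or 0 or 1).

¬Q = ¬7/8 = 1/8
Q ⇒ P = 7/8 ⇒ 1/8 = 1/4
¬(Q ⇒ P) = ¬1/4 = 3/4
¬Q ⇔ ¬(Q ⇒ P) = 1/8 ⇔ 3/4 = 3/8
¬(¬Q ⇔ ¬(Q ⇒ P)) = ¬3/8 = 5/8
R ⇒ P = 3/4 ⇒ 1/8 = 3/8
Q ⇒ R = 7/8 ⇒ 3/4 = 7/8
(R ⇒ P) ⇒ (Q ⇒ R) = 3/8 ⇒ 7/8 = 1
R ⇒ Q = 3/4 ⇒ 7/8 = 1
¬(R ⇒ Q) = ¬1 = 0
P ⇔ R = 1/8 ⇔ 3/4 = 3/8
¬(R ⇒ Q) ⇒ (P ⇔ R) = 0 ⇒ 3/8 = 1
¬Q = ¬7/8 = 1/8
¬¬Q = ¬1/8 = 7/8
(¬(R ⇒ Q) ⇒ (P ⇔ R)) ⇔ ¬¬Q = 1 ⇔ 7/8 = 7/8
((R ⇒ P) ⇒ (Q ⇒ R)) ⇔ ((¬(R ⇒ Q) ⇒ (P ⇔ R)) ⇔ ¬¬Q) = 1 ⇔ 7/8 = 7/8
¬(¬Q ⇔ ¬(Q ⇒ P)) ⇔ (((R ⇒ P) ⇒ (Q ⇒ R)) ⇔ ((¬(R ⇒ Q) ⇒ (P ⇔ R)) ⇔ ¬¬Q)) = 5/8 ⇔ 7/8 = 3/4
¬(¬(¬Q ⇔ ¬(Q ⇒ P)) ⇔ (((R ⇒ P) ⇒ (Q ⇒ R)) ⇔ ((¬(R ⇒ Q) ⇒ (P ⇔ R)) ⇔ ¬¬Q))) = ¬3/4 = 1/4

1/4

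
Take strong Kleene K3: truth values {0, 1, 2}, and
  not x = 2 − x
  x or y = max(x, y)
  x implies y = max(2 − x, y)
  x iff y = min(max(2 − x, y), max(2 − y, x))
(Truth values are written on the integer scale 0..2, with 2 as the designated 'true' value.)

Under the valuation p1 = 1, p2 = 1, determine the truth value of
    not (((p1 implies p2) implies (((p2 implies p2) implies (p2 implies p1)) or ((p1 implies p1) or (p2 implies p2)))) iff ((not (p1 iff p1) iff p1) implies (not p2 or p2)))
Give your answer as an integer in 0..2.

p1 implies p2 = 1 implies 1 = 1
p2 implies p2 = 1 implies 1 = 1
p2 implies p1 = 1 implies 1 = 1
(p2 implies p2) implies (p2 implies p1) = 1 implies 1 = 1
p1 implies p1 = 1 implies 1 = 1
p2 implies p2 = 1 implies 1 = 1
(p1 implies p1) or (p2 implies p2) = 1 or 1 = 1
((p2 implies p2) implies (p2 implies p1)) or ((p1 implies p1) or (p2 implies p2)) = 1 or 1 = 1
(p1 implies p2) implies (((p2 implies p2) implies (p2 implies p1)) or ((p1 implies p1) or (p2 implies p2))) = 1 implies 1 = 1
p1 iff p1 = 1 iff 1 = 1
not (p1 iff p1) = not 1 = 1
not (p1 iff p1) iff p1 = 1 iff 1 = 1
not p2 = not 1 = 1
not p2 or p2 = 1 or 1 = 1
(not (p1 iff p1) iff p1) implies (not p2 or p2) = 1 implies 1 = 1
((p1 implies p2) implies (((p2 implies p2) implies (p2 implies p1)) or ((p1 implies p1) or (p2 implies p2)))) iff ((not (p1 iff p1) iff p1) implies (not p2 or p2)) = 1 iff 1 = 1
not (((p1 implies p2) implies (((p2 implies p2) implies (p2 implies p1)) or ((p1 implies p1) or (p2 implies p2)))) iff ((not (p1 iff p1) iff p1) implies (not p2 or p2))) = not 1 = 1

1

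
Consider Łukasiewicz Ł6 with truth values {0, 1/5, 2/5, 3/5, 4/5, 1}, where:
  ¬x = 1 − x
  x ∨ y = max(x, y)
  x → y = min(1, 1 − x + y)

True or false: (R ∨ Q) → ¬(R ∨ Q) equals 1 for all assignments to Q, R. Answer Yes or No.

No

Counterexample: take Q = 0, R = 3/5.
R ∨ Q = 3/5 ∨ 0 = 3/5
¬(R ∨ Q) = ¬3/5 = 2/5
(R ∨ Q) → ¬(R ∨ Q) = 3/5 → 2/5 = 4/5
This gives 4/5 ≠ 1.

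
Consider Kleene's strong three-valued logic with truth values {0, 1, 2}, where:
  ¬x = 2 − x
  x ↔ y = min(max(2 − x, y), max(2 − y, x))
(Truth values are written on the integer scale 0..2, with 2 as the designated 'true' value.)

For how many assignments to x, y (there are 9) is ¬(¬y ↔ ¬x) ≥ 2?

x = 0, y = 0 ↦ 0  <
x = 0, y = 1 ↦ 1  <
x = 0, y = 2 ↦ 2  ≥
x = 1, y = 0 ↦ 1  <
x = 1, y = 1 ↦ 1  <
x = 1, y = 2 ↦ 1  <
x = 2, y = 0 ↦ 2  ≥
x = 2, y = 1 ↦ 1  <
x = 2, y = 2 ↦ 0  <
So 2 of the 9 assignments meet the threshold.

2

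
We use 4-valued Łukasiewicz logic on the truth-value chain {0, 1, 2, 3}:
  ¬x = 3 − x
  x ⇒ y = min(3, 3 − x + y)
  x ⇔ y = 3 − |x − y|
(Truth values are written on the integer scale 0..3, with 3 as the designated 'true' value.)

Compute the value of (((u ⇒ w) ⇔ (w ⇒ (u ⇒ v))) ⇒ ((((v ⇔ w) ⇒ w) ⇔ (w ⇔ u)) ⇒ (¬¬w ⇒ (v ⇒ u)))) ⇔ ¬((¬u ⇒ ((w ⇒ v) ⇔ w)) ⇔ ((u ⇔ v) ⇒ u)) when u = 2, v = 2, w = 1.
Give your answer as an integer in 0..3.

u ⇒ w = 2 ⇒ 1 = 2
u ⇒ v = 2 ⇒ 2 = 3
w ⇒ (u ⇒ v) = 1 ⇒ 3 = 3
(u ⇒ w) ⇔ (w ⇒ (u ⇒ v)) = 2 ⇔ 3 = 2
v ⇔ w = 2 ⇔ 1 = 2
(v ⇔ w) ⇒ w = 2 ⇒ 1 = 2
w ⇔ u = 1 ⇔ 2 = 2
((v ⇔ w) ⇒ w) ⇔ (w ⇔ u) = 2 ⇔ 2 = 3
¬w = ¬1 = 2
¬¬w = ¬2 = 1
v ⇒ u = 2 ⇒ 2 = 3
¬¬w ⇒ (v ⇒ u) = 1 ⇒ 3 = 3
(((v ⇔ w) ⇒ w) ⇔ (w ⇔ u)) ⇒ (¬¬w ⇒ (v ⇒ u)) = 3 ⇒ 3 = 3
((u ⇒ w) ⇔ (w ⇒ (u ⇒ v))) ⇒ ((((v ⇔ w) ⇒ w) ⇔ (w ⇔ u)) ⇒ (¬¬w ⇒ (v ⇒ u))) = 2 ⇒ 3 = 3
¬u = ¬2 = 1
w ⇒ v = 1 ⇒ 2 = 3
(w ⇒ v) ⇔ w = 3 ⇔ 1 = 1
¬u ⇒ ((w ⇒ v) ⇔ w) = 1 ⇒ 1 = 3
u ⇔ v = 2 ⇔ 2 = 3
(u ⇔ v) ⇒ u = 3 ⇒ 2 = 2
(¬u ⇒ ((w ⇒ v) ⇔ w)) ⇔ ((u ⇔ v) ⇒ u) = 3 ⇔ 2 = 2
¬((¬u ⇒ ((w ⇒ v) ⇔ w)) ⇔ ((u ⇔ v) ⇒ u)) = ¬2 = 1
(((u ⇒ w) ⇔ (w ⇒ (u ⇒ v))) ⇒ ((((v ⇔ w) ⇒ w) ⇔ (w ⇔ u)) ⇒ (¬¬w ⇒ (v ⇒ u)))) ⇔ ¬((¬u ⇒ ((w ⇒ v) ⇔ w)) ⇔ ((u ⇔ v) ⇒ u)) = 3 ⇔ 1 = 1

1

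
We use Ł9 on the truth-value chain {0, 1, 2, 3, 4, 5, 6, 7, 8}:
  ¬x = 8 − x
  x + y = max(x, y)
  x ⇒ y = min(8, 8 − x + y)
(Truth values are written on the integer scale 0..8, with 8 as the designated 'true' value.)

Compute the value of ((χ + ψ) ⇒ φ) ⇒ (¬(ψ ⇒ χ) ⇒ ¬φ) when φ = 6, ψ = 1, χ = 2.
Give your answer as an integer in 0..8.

χ + ψ = 2 + 1 = 2
(χ + ψ) ⇒ φ = 2 ⇒ 6 = 8
ψ ⇒ χ = 1 ⇒ 2 = 8
¬(ψ ⇒ χ) = ¬8 = 0
¬φ = ¬6 = 2
¬(ψ ⇒ χ) ⇒ ¬φ = 0 ⇒ 2 = 8
((χ + ψ) ⇒ φ) ⇒ (¬(ψ ⇒ χ) ⇒ ¬φ) = 8 ⇒ 8 = 8

8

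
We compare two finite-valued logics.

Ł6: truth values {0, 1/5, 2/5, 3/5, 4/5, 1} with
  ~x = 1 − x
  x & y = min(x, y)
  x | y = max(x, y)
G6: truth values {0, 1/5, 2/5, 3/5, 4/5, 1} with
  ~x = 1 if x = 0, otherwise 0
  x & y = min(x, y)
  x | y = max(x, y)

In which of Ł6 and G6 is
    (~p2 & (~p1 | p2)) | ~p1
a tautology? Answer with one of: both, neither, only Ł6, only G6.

neither

In Ł6: at p1 = 1/5, p2 = 0 the value is 4/5 — not a tautology.
In G6: at p1 = 1/5, p2 = 0 the value is 0 — not a tautology.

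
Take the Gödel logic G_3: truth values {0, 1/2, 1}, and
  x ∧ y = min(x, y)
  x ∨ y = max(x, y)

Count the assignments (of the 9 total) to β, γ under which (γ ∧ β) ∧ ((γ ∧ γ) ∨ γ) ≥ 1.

1

β = 0, γ = 0 ↦ 0  <
β = 0, γ = 1/2 ↦ 0  <
β = 0, γ = 1 ↦ 0  <
β = 1/2, γ = 0 ↦ 0  <
β = 1/2, γ = 1/2 ↦ 1/2  <
β = 1/2, γ = 1 ↦ 1/2  <
β = 1, γ = 0 ↦ 0  <
β = 1, γ = 1/2 ↦ 1/2  <
β = 1, γ = 1 ↦ 1  ≥
So 1 of the 9 assignments meets the threshold.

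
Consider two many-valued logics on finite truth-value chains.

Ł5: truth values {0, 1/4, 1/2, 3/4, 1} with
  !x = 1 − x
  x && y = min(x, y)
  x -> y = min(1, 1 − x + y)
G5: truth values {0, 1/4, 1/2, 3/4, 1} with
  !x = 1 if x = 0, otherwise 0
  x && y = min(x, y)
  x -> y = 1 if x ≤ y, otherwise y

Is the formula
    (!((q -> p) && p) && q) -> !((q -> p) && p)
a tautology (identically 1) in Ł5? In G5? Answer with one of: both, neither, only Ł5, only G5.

both

In Ł5: every assignment gives 1 — tautology.
In G5: every assignment gives 1 — tautology.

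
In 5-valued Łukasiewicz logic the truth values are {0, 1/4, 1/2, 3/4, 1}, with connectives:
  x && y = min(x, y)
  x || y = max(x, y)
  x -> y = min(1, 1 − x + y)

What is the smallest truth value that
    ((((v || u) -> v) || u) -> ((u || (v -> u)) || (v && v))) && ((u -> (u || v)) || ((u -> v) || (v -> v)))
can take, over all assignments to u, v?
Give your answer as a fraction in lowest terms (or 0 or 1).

1/2

Take u = 0, v = 1/2:
v || u = 1/2 || 0 = 1/2
(v || u) -> v = 1/2 -> 1/2 = 1
((v || u) -> v) || u = 1 || 0 = 1
v -> u = 1/2 -> 0 = 1/2
u || (v -> u) = 0 || 1/2 = 1/2
v && v = 1/2 && 1/2 = 1/2
(u || (v -> u)) || (v && v) = 1/2 || 1/2 = 1/2
(((v || u) -> v) || u) -> ((u || (v -> u)) || (v && v)) = 1 -> 1/2 = 1/2
u || v = 0 || 1/2 = 1/2
u -> (u || v) = 0 -> 1/2 = 1
u -> v = 0 -> 1/2 = 1
v -> v = 1/2 -> 1/2 = 1
(u -> v) || (v -> v) = 1 || 1 = 1
(u -> (u || v)) || ((u -> v) || (v -> v)) = 1 || 1 = 1
((((v || u) -> v) || u) -> ((u || (v -> u)) || (v && v))) && ((u -> (u || v)) || ((u -> v) || (v -> v))) = 1/2 && 1 = 1/2
No assignment yields a value below 1/2, so this is the minimum.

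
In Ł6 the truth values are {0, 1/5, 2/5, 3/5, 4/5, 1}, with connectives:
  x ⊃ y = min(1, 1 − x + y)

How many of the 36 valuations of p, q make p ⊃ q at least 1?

21

value 1: 21 assignments (counts)
value 4/5: 5 assignments
value 3/5: 4 assignments
value 2/5: 3 assignments
value 1/5: 2 assignments
value 0: 1 assignment
So 21 of the 36 assignments meet the threshold.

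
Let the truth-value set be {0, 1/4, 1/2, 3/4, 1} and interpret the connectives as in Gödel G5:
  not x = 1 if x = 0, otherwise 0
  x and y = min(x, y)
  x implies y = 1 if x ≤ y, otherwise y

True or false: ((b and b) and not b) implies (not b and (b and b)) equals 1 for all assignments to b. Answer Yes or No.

Yes

b = 0 ↦ 1
b = 1/4 ↦ 1
b = 1/2 ↦ 1
b = 3/4 ↦ 1
b = 1 ↦ 1
Every assignment gives a value ≥ 1.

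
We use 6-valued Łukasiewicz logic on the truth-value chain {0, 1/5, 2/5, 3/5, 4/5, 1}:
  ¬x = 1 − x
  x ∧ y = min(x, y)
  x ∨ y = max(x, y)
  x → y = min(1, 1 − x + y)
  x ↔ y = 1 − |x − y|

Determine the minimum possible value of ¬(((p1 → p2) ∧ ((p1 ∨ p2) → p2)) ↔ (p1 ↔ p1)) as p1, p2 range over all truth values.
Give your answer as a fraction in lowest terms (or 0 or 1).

0

Take p1 = 0, p2 = 0:
p1 → p2 = 0 → 0 = 1
p1 ∨ p2 = 0 ∨ 0 = 0
(p1 ∨ p2) → p2 = 0 → 0 = 1
(p1 → p2) ∧ ((p1 ∨ p2) → p2) = 1 ∧ 1 = 1
p1 ↔ p1 = 0 ↔ 0 = 1
((p1 → p2) ∧ ((p1 ∨ p2) → p2)) ↔ (p1 ↔ p1) = 1 ↔ 1 = 1
¬(((p1 → p2) ∧ ((p1 ∨ p2) → p2)) ↔ (p1 ↔ p1)) = ¬1 = 0
No assignment yields a value below 0, so this is the minimum.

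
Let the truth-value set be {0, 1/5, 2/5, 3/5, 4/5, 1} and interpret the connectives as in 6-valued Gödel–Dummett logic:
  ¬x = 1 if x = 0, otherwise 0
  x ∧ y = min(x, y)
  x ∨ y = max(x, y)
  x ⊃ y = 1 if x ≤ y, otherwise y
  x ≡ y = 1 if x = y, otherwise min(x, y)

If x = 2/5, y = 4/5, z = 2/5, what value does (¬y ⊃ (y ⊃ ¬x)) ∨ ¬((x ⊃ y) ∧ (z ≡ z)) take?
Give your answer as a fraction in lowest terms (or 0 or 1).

1

¬y = ¬4/5 = 0
¬x = ¬2/5 = 0
y ⊃ ¬x = 4/5 ⊃ 0 = 0
¬y ⊃ (y ⊃ ¬x) = 0 ⊃ 0 = 1
x ⊃ y = 2/5 ⊃ 4/5 = 1
z ≡ z = 2/5 ≡ 2/5 = 1
(x ⊃ y) ∧ (z ≡ z) = 1 ∧ 1 = 1
¬((x ⊃ y) ∧ (z ≡ z)) = ¬1 = 0
(¬y ⊃ (y ⊃ ¬x)) ∨ ¬((x ⊃ y) ∧ (z ≡ z)) = 1 ∨ 0 = 1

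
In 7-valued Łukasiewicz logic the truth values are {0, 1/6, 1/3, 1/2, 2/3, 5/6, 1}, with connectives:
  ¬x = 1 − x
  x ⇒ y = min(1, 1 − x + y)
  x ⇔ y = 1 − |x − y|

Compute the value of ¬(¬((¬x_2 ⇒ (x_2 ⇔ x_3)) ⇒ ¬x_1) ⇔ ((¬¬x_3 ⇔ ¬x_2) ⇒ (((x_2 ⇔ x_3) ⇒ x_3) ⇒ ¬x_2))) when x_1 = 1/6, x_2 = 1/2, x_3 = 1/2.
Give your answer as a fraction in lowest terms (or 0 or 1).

5/6

¬x_2 = ¬1/2 = 1/2
x_2 ⇔ x_3 = 1/2 ⇔ 1/2 = 1
¬x_2 ⇒ (x_2 ⇔ x_3) = 1/2 ⇒ 1 = 1
¬x_1 = ¬1/6 = 5/6
(¬x_2 ⇒ (x_2 ⇔ x_3)) ⇒ ¬x_1 = 1 ⇒ 5/6 = 5/6
¬((¬x_2 ⇒ (x_2 ⇔ x_3)) ⇒ ¬x_1) = ¬5/6 = 1/6
¬x_3 = ¬1/2 = 1/2
¬¬x_3 = ¬1/2 = 1/2
¬x_2 = ¬1/2 = 1/2
¬¬x_3 ⇔ ¬x_2 = 1/2 ⇔ 1/2 = 1
x_2 ⇔ x_3 = 1/2 ⇔ 1/2 = 1
(x_2 ⇔ x_3) ⇒ x_3 = 1 ⇒ 1/2 = 1/2
¬x_2 = ¬1/2 = 1/2
((x_2 ⇔ x_3) ⇒ x_3) ⇒ ¬x_2 = 1/2 ⇒ 1/2 = 1
(¬¬x_3 ⇔ ¬x_2) ⇒ (((x_2 ⇔ x_3) ⇒ x_3) ⇒ ¬x_2) = 1 ⇒ 1 = 1
¬((¬x_2 ⇒ (x_2 ⇔ x_3)) ⇒ ¬x_1) ⇔ ((¬¬x_3 ⇔ ¬x_2) ⇒ (((x_2 ⇔ x_3) ⇒ x_3) ⇒ ¬x_2)) = 1/6 ⇔ 1 = 1/6
¬(¬((¬x_2 ⇒ (x_2 ⇔ x_3)) ⇒ ¬x_1) ⇔ ((¬¬x_3 ⇔ ¬x_2) ⇒ (((x_2 ⇔ x_3) ⇒ x_3) ⇒ ¬x_2))) = ¬1/6 = 5/6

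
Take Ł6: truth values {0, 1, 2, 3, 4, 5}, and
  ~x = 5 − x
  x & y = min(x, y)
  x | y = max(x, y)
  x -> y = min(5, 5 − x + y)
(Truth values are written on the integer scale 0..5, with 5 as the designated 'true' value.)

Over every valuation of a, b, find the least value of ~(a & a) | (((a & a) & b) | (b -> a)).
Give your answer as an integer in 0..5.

3

Take a = 2, b = 4:
a & a = 2 & 2 = 2
~(a & a) = ~2 = 3
a & a = 2 & 2 = 2
(a & a) & b = 2 & 4 = 2
b -> a = 4 -> 2 = 3
((a & a) & b) | (b -> a) = 2 | 3 = 3
~(a & a) | (((a & a) & b) | (b -> a)) = 3 | 3 = 3
No assignment yields a value below 3, so this is the minimum.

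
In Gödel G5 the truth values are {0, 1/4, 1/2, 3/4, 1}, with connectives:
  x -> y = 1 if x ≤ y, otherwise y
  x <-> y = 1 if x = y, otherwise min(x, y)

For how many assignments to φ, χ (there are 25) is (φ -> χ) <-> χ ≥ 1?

value 1: 15 assignments (counts)
value 3/4: 4 assignments
value 1/2: 3 assignments
value 1/4: 2 assignments
value 0: 1 assignment
So 15 of the 25 assignments meet the threshold.

15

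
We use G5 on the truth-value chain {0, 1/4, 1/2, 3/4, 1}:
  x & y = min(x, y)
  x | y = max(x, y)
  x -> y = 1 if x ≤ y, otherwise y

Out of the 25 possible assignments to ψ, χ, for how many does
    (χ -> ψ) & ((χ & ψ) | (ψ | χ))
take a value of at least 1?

5

value 1: 5 assignments (counts)
value 3/4: 5 assignments
value 1/2: 5 assignments
value 1/4: 5 assignments
value 0: 5 assignments
So 5 of the 25 assignments meet the threshold.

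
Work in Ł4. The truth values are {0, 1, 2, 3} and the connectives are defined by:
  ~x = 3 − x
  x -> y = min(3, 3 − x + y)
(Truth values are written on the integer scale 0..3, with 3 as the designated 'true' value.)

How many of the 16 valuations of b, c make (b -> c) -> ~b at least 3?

7

b = 0, c = 0 ↦ 3  ≥
b = 0, c = 1 ↦ 3  ≥
b = 0, c = 2 ↦ 3  ≥
b = 0, c = 3 ↦ 3  ≥
b = 1, c = 0 ↦ 3  ≥
b = 1, c = 1 ↦ 2  <
b = 1, c = 2 ↦ 2  <
b = 1, c = 3 ↦ 2  <
b = 2, c = 0 ↦ 3  ≥
b = 2, c = 1 ↦ 2  <
b = 2, c = 2 ↦ 1  <
b = 2, c = 3 ↦ 1  <
b = 3, c = 0 ↦ 3  ≥
b = 3, c = 1 ↦ 2  <
b = 3, c = 2 ↦ 1  <
b = 3, c = 3 ↦ 0  <
So 7 of the 16 assignments meet the threshold.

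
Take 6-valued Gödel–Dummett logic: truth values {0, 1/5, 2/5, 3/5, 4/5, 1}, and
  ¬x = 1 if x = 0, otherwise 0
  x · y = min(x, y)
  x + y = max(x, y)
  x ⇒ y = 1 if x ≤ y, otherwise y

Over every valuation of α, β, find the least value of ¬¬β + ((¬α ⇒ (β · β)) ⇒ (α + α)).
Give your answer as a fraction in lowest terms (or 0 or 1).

1/5

Take α = 1/5, β = 0:
¬β = ¬0 = 1
¬¬β = ¬1 = 0
¬α = ¬1/5 = 0
β · β = 0 · 0 = 0
¬α ⇒ (β · β) = 0 ⇒ 0 = 1
α + α = 1/5 + 1/5 = 1/5
(¬α ⇒ (β · β)) ⇒ (α + α) = 1 ⇒ 1/5 = 1/5
¬¬β + ((¬α ⇒ (β · β)) ⇒ (α + α)) = 0 + 1/5 = 1/5
No assignment yields a value below 1/5, so this is the minimum.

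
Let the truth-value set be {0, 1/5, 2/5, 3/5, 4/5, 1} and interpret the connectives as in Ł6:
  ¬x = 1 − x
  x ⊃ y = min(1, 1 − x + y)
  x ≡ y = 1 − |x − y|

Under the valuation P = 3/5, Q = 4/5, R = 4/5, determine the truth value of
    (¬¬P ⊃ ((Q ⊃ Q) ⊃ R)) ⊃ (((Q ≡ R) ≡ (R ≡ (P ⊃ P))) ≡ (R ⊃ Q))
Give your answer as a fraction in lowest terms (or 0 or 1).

4/5

¬P = ¬3/5 = 2/5
¬¬P = ¬2/5 = 3/5
Q ⊃ Q = 4/5 ⊃ 4/5 = 1
(Q ⊃ Q) ⊃ R = 1 ⊃ 4/5 = 4/5
¬¬P ⊃ ((Q ⊃ Q) ⊃ R) = 3/5 ⊃ 4/5 = 1
Q ≡ R = 4/5 ≡ 4/5 = 1
P ⊃ P = 3/5 ⊃ 3/5 = 1
R ≡ (P ⊃ P) = 4/5 ≡ 1 = 4/5
(Q ≡ R) ≡ (R ≡ (P ⊃ P)) = 1 ≡ 4/5 = 4/5
R ⊃ Q = 4/5 ⊃ 4/5 = 1
((Q ≡ R) ≡ (R ≡ (P ⊃ P))) ≡ (R ⊃ Q) = 4/5 ≡ 1 = 4/5
(¬¬P ⊃ ((Q ⊃ Q) ⊃ R)) ⊃ (((Q ≡ R) ≡ (R ≡ (P ⊃ P))) ≡ (R ⊃ Q)) = 1 ⊃ 4/5 = 4/5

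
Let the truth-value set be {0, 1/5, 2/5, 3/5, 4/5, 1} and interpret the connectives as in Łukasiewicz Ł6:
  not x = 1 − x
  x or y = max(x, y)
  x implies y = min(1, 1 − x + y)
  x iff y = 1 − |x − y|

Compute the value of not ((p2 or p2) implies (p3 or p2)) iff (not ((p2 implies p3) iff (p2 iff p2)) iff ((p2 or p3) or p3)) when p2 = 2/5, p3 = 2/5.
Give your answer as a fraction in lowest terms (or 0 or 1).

2/5

p2 or p2 = 2/5 or 2/5 = 2/5
p3 or p2 = 2/5 or 2/5 = 2/5
(p2 or p2) implies (p3 or p2) = 2/5 implies 2/5 = 1
not ((p2 or p2) implies (p3 or p2)) = not 1 = 0
p2 implies p3 = 2/5 implies 2/5 = 1
p2 iff p2 = 2/5 iff 2/5 = 1
(p2 implies p3) iff (p2 iff p2) = 1 iff 1 = 1
not ((p2 implies p3) iff (p2 iff p2)) = not 1 = 0
p2 or p3 = 2/5 or 2/5 = 2/5
(p2 or p3) or p3 = 2/5 or 2/5 = 2/5
not ((p2 implies p3) iff (p2 iff p2)) iff ((p2 or p3) or p3) = 0 iff 2/5 = 3/5
not ((p2 or p2) implies (p3 or p2)) iff (not ((p2 implies p3) iff (p2 iff p2)) iff ((p2 or p3) or p3)) = 0 iff 3/5 = 2/5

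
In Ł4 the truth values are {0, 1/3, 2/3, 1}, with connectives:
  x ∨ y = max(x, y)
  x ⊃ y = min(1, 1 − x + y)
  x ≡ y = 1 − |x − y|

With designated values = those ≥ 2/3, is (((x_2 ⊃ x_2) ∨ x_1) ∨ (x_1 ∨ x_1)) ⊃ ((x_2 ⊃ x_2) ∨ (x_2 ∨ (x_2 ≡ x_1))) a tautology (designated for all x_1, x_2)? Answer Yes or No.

Yes

x_1 = 0, x_2 = 0 ↦ 1
x_1 = 0, x_2 = 1/3 ↦ 1
x_1 = 0, x_2 = 2/3 ↦ 1
x_1 = 0, x_2 = 1 ↦ 1
x_1 = 1/3, x_2 = 0 ↦ 1
x_1 = 1/3, x_2 = 1/3 ↦ 1
x_1 = 1/3, x_2 = 2/3 ↦ 1
x_1 = 1/3, x_2 = 1 ↦ 1
x_1 = 2/3, x_2 = 0 ↦ 1
x_1 = 2/3, x_2 = 1/3 ↦ 1
x_1 = 2/3, x_2 = 2/3 ↦ 1
x_1 = 2/3, x_2 = 1 ↦ 1
x_1 = 1, x_2 = 0 ↦ 1
x_1 = 1, x_2 = 1/3 ↦ 1
x_1 = 1, x_2 = 2/3 ↦ 1
x_1 = 1, x_2 = 1 ↦ 1
Every assignment gives a value ≥ 2/3.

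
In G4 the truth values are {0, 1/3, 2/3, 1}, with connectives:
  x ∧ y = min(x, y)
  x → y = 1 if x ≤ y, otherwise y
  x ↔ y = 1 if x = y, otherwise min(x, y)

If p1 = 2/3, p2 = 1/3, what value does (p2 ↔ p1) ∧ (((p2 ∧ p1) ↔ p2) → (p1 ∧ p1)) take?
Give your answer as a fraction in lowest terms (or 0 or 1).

1/3

p2 ↔ p1 = 1/3 ↔ 2/3 = 1/3
p2 ∧ p1 = 1/3 ∧ 2/3 = 1/3
(p2 ∧ p1) ↔ p2 = 1/3 ↔ 1/3 = 1
p1 ∧ p1 = 2/3 ∧ 2/3 = 2/3
((p2 ∧ p1) ↔ p2) → (p1 ∧ p1) = 1 → 2/3 = 2/3
(p2 ↔ p1) ∧ (((p2 ∧ p1) ↔ p2) → (p1 ∧ p1)) = 1/3 ∧ 2/3 = 1/3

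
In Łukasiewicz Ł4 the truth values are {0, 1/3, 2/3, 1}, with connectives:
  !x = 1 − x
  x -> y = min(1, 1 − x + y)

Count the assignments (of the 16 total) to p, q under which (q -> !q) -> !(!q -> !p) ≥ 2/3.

8

p = 0, q = 0 ↦ 0  <
p = 0, q = 1/3 ↦ 0  <
p = 0, q = 2/3 ↦ 1/3  <
p = 0, q = 1 ↦ 1  ≥
p = 1/3, q = 0 ↦ 1/3  <
p = 1/3, q = 1/3 ↦ 0  <
p = 1/3, q = 2/3 ↦ 1/3  <
p = 1/3, q = 1 ↦ 1  ≥
p = 2/3, q = 0 ↦ 2/3  ≥
p = 2/3, q = 1/3 ↦ 1/3  <
p = 2/3, q = 2/3 ↦ 1/3  <
p = 2/3, q = 1 ↦ 1  ≥
p = 1, q = 0 ↦ 1  ≥
p = 1, q = 1/3 ↦ 2/3  ≥
p = 1, q = 2/3 ↦ 2/3  ≥
p = 1, q = 1 ↦ 1  ≥
So 8 of the 16 assignments meet the threshold.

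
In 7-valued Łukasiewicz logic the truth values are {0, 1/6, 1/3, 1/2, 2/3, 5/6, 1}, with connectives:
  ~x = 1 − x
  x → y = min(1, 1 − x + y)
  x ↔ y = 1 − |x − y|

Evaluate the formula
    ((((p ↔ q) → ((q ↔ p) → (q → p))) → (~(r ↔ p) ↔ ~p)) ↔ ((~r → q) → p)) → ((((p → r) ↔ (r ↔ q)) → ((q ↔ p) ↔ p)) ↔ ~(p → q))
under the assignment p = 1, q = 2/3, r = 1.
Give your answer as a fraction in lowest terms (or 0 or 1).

1/3

p ↔ q = 1 ↔ 2/3 = 2/3
q ↔ p = 2/3 ↔ 1 = 2/3
q → p = 2/3 → 1 = 1
(q ↔ p) → (q → p) = 2/3 → 1 = 1
(p ↔ q) → ((q ↔ p) → (q → p)) = 2/3 → 1 = 1
r ↔ p = 1 ↔ 1 = 1
~(r ↔ p) = ~1 = 0
~p = ~1 = 0
~(r ↔ p) ↔ ~p = 0 ↔ 0 = 1
((p ↔ q) → ((q ↔ p) → (q → p))) → (~(r ↔ p) ↔ ~p) = 1 → 1 = 1
~r = ~1 = 0
~r → q = 0 → 2/3 = 1
(~r → q) → p = 1 → 1 = 1
(((p ↔ q) → ((q ↔ p) → (q → p))) → (~(r ↔ p) ↔ ~p)) ↔ ((~r → q) → p) = 1 ↔ 1 = 1
p → r = 1 → 1 = 1
r ↔ q = 1 ↔ 2/3 = 2/3
(p → r) ↔ (r ↔ q) = 1 ↔ 2/3 = 2/3
q ↔ p = 2/3 ↔ 1 = 2/3
(q ↔ p) ↔ p = 2/3 ↔ 1 = 2/3
((p → r) ↔ (r ↔ q)) → ((q ↔ p) ↔ p) = 2/3 → 2/3 = 1
p → q = 1 → 2/3 = 2/3
~(p → q) = ~2/3 = 1/3
(((p → r) ↔ (r ↔ q)) → ((q ↔ p) ↔ p)) ↔ ~(p → q) = 1 ↔ 1/3 = 1/3
((((p ↔ q) → ((q ↔ p) → (q → p))) → (~(r ↔ p) ↔ ~p)) ↔ ((~r → q) → p)) → ((((p → r) ↔ (r ↔ q)) → ((q ↔ p) ↔ p)) ↔ ~(p → q)) = 1 → 1/3 = 1/3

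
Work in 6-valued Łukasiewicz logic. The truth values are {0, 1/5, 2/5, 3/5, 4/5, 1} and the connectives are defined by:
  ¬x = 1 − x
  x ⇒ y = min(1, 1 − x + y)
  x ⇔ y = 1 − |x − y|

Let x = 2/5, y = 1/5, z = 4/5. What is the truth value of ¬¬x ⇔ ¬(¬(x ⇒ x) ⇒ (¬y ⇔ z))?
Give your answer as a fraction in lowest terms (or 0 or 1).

¬x = ¬2/5 = 3/5
¬¬x = ¬3/5 = 2/5
x ⇒ x = 2/5 ⇒ 2/5 = 1
¬(x ⇒ x) = ¬1 = 0
¬y = ¬1/5 = 4/5
¬y ⇔ z = 4/5 ⇔ 4/5 = 1
¬(x ⇒ x) ⇒ (¬y ⇔ z) = 0 ⇒ 1 = 1
¬(¬(x ⇒ x) ⇒ (¬y ⇔ z)) = ¬1 = 0
¬¬x ⇔ ¬(¬(x ⇒ x) ⇒ (¬y ⇔ z)) = 2/5 ⇔ 0 = 3/5

3/5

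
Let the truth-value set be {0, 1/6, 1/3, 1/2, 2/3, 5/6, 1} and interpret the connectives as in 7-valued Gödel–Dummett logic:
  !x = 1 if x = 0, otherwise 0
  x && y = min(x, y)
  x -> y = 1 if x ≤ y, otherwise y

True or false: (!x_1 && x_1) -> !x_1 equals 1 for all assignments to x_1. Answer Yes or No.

x_1 = 0 ↦ 1
x_1 = 1/6 ↦ 1
x_1 = 1/3 ↦ 1
x_1 = 1/2 ↦ 1
x_1 = 2/3 ↦ 1
x_1 = 5/6 ↦ 1
x_1 = 1 ↦ 1
Every assignment gives a value ≥ 1.

Yes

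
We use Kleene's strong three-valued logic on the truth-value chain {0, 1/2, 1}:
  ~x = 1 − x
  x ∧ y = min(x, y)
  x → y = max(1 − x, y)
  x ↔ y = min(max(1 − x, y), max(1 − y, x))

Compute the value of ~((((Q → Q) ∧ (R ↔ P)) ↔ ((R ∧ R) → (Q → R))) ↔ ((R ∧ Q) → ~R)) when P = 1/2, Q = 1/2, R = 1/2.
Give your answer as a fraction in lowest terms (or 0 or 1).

1/2

Q → Q = 1/2 → 1/2 = 1/2
R ↔ P = 1/2 ↔ 1/2 = 1/2
(Q → Q) ∧ (R ↔ P) = 1/2 ∧ 1/2 = 1/2
R ∧ R = 1/2 ∧ 1/2 = 1/2
Q → R = 1/2 → 1/2 = 1/2
(R ∧ R) → (Q → R) = 1/2 → 1/2 = 1/2
((Q → Q) ∧ (R ↔ P)) ↔ ((R ∧ R) → (Q → R)) = 1/2 ↔ 1/2 = 1/2
R ∧ Q = 1/2 ∧ 1/2 = 1/2
~R = ~1/2 = 1/2
(R ∧ Q) → ~R = 1/2 → 1/2 = 1/2
(((Q → Q) ∧ (R ↔ P)) ↔ ((R ∧ R) → (Q → R))) ↔ ((R ∧ Q) → ~R) = 1/2 ↔ 1/2 = 1/2
~((((Q → Q) ∧ (R ↔ P)) ↔ ((R ∧ R) → (Q → R))) ↔ ((R ∧ Q) → ~R)) = ~1/2 = 1/2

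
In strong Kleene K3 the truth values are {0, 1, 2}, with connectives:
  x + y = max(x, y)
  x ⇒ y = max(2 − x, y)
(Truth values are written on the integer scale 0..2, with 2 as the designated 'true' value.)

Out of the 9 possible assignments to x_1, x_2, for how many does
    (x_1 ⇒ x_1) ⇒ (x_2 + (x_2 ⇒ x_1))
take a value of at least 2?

x_1 = 0, x_2 = 0 ↦ 2  ≥
x_1 = 0, x_2 = 1 ↦ 1  <
x_1 = 0, x_2 = 2 ↦ 2  ≥
x_1 = 1, x_2 = 0 ↦ 2  ≥
x_1 = 1, x_2 = 1 ↦ 1  <
x_1 = 1, x_2 = 2 ↦ 2  ≥
x_1 = 2, x_2 = 0 ↦ 2  ≥
x_1 = 2, x_2 = 1 ↦ 2  ≥
x_1 = 2, x_2 = 2 ↦ 2  ≥
So 7 of the 9 assignments meet the threshold.

7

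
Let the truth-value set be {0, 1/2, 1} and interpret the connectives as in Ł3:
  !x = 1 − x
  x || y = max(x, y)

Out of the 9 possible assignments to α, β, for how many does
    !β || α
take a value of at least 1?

α = 0, β = 0 ↦ 1  ≥
α = 0, β = 1/2 ↦ 1/2  <
α = 0, β = 1 ↦ 0  <
α = 1/2, β = 0 ↦ 1  ≥
α = 1/2, β = 1/2 ↦ 1/2  <
α = 1/2, β = 1 ↦ 1/2  <
α = 1, β = 0 ↦ 1  ≥
α = 1, β = 1/2 ↦ 1  ≥
α = 1, β = 1 ↦ 1  ≥
So 5 of the 9 assignments meet the threshold.

5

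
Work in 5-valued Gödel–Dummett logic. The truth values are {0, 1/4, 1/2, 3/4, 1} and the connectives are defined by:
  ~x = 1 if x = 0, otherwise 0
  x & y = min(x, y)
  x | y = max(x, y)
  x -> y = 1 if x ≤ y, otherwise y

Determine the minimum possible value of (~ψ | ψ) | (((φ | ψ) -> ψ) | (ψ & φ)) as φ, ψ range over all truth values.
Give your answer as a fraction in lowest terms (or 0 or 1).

1/4

Take φ = 1/2, ψ = 1/4:
~ψ = ~1/4 = 0
~ψ | ψ = 0 | 1/4 = 1/4
φ | ψ = 1/2 | 1/4 = 1/2
(φ | ψ) -> ψ = 1/2 -> 1/4 = 1/4
ψ & φ = 1/4 & 1/2 = 1/4
((φ | ψ) -> ψ) | (ψ & φ) = 1/4 | 1/4 = 1/4
(~ψ | ψ) | (((φ | ψ) -> ψ) | (ψ & φ)) = 1/4 | 1/4 = 1/4
No assignment yields a value below 1/4, so this is the minimum.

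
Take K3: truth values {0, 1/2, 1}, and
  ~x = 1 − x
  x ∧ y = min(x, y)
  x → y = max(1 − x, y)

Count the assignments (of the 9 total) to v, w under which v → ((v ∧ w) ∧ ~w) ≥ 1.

v = 0, w = 0 ↦ 1  ≥
v = 0, w = 1/2 ↦ 1  ≥
v = 0, w = 1 ↦ 1  ≥
v = 1/2, w = 0 ↦ 1/2  <
v = 1/2, w = 1/2 ↦ 1/2  <
v = 1/2, w = 1 ↦ 1/2  <
v = 1, w = 0 ↦ 0  <
v = 1, w = 1/2 ↦ 1/2  <
v = 1, w = 1 ↦ 0  <
So 3 of the 9 assignments meet the threshold.

3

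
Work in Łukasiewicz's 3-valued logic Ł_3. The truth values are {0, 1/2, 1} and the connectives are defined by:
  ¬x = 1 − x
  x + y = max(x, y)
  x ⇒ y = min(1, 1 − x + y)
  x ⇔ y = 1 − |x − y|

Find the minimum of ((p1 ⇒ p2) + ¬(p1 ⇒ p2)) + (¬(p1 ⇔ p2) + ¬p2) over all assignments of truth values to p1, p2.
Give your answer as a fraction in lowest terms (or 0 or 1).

Take p1 = 1, p2 = 1/2:
p1 ⇒ p2 = 1 ⇒ 1/2 = 1/2
p1 ⇒ p2 = 1 ⇒ 1/2 = 1/2
¬(p1 ⇒ p2) = ¬1/2 = 1/2
(p1 ⇒ p2) + ¬(p1 ⇒ p2) = 1/2 + 1/2 = 1/2
p1 ⇔ p2 = 1 ⇔ 1/2 = 1/2
¬(p1 ⇔ p2) = ¬1/2 = 1/2
¬p2 = ¬1/2 = 1/2
¬(p1 ⇔ p2) + ¬p2 = 1/2 + 1/2 = 1/2
((p1 ⇒ p2) + ¬(p1 ⇒ p2)) + (¬(p1 ⇔ p2) + ¬p2) = 1/2 + 1/2 = 1/2
No assignment yields a value below 1/2, so this is the minimum.

1/2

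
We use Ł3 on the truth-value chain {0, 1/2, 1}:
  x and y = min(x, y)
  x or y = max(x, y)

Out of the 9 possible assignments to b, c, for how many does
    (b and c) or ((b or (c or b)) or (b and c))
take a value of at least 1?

b = 0, c = 0 ↦ 0  <
b = 0, c = 1/2 ↦ 1/2  <
b = 0, c = 1 ↦ 1  ≥
b = 1/2, c = 0 ↦ 1/2  <
b = 1/2, c = 1/2 ↦ 1/2  <
b = 1/2, c = 1 ↦ 1  ≥
b = 1, c = 0 ↦ 1  ≥
b = 1, c = 1/2 ↦ 1  ≥
b = 1, c = 1 ↦ 1  ≥
So 5 of the 9 assignments meet the threshold.

5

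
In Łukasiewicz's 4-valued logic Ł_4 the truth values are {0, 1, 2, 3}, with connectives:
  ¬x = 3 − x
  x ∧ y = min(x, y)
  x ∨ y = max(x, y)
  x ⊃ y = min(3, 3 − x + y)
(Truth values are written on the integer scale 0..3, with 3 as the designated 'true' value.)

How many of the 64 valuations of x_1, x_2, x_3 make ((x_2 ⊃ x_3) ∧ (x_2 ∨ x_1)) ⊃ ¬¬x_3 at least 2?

58

value 3: 42 assignments (counts)
value 2: 16 assignments (counts)
value 1: 5 assignments
value 0: 1 assignment
So 58 of the 64 assignments meet the threshold.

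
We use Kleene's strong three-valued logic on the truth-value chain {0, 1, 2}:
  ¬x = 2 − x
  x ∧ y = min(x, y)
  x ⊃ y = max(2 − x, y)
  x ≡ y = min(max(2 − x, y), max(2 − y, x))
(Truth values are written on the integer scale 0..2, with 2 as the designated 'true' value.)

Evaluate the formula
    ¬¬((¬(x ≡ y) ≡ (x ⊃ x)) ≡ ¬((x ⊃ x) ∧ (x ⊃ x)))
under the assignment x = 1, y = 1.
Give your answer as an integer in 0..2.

1

x ≡ y = 1 ≡ 1 = 1
¬(x ≡ y) = ¬1 = 1
x ⊃ x = 1 ⊃ 1 = 1
¬(x ≡ y) ≡ (x ⊃ x) = 1 ≡ 1 = 1
x ⊃ x = 1 ⊃ 1 = 1
x ⊃ x = 1 ⊃ 1 = 1
(x ⊃ x) ∧ (x ⊃ x) = 1 ∧ 1 = 1
¬((x ⊃ x) ∧ (x ⊃ x)) = ¬1 = 1
(¬(x ≡ y) ≡ (x ⊃ x)) ≡ ¬((x ⊃ x) ∧ (x ⊃ x)) = 1 ≡ 1 = 1
¬((¬(x ≡ y) ≡ (x ⊃ x)) ≡ ¬((x ⊃ x) ∧ (x ⊃ x))) = ¬1 = 1
¬¬((¬(x ≡ y) ≡ (x ⊃ x)) ≡ ¬((x ⊃ x) ∧ (x ⊃ x))) = ¬1 = 1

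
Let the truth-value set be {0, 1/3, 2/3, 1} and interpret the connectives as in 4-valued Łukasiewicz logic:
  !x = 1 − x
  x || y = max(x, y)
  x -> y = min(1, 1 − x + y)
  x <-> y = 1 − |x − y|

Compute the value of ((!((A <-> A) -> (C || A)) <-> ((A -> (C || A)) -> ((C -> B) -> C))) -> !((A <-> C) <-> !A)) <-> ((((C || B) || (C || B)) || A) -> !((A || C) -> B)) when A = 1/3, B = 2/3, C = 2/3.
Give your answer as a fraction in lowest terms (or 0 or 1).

1

A <-> A = 1/3 <-> 1/3 = 1
C || A = 2/3 || 1/3 = 2/3
(A <-> A) -> (C || A) = 1 -> 2/3 = 2/3
!((A <-> A) -> (C || A)) = !2/3 = 1/3
C || A = 2/3 || 1/3 = 2/3
A -> (C || A) = 1/3 -> 2/3 = 1
C -> B = 2/3 -> 2/3 = 1
(C -> B) -> C = 1 -> 2/3 = 2/3
(A -> (C || A)) -> ((C -> B) -> C) = 1 -> 2/3 = 2/3
!((A <-> A) -> (C || A)) <-> ((A -> (C || A)) -> ((C -> B) -> C)) = 1/3 <-> 2/3 = 2/3
A <-> C = 1/3 <-> 2/3 = 2/3
!A = !1/3 = 2/3
(A <-> C) <-> !A = 2/3 <-> 2/3 = 1
!((A <-> C) <-> !A) = !1 = 0
(!((A <-> A) -> (C || A)) <-> ((A -> (C || A)) -> ((C -> B) -> C))) -> !((A <-> C) <-> !A) = 2/3 -> 0 = 1/3
C || B = 2/3 || 2/3 = 2/3
C || B = 2/3 || 2/3 = 2/3
(C || B) || (C || B) = 2/3 || 2/3 = 2/3
((C || B) || (C || B)) || A = 2/3 || 1/3 = 2/3
A || C = 1/3 || 2/3 = 2/3
(A || C) -> B = 2/3 -> 2/3 = 1
!((A || C) -> B) = !1 = 0
(((C || B) || (C || B)) || A) -> !((A || C) -> B) = 2/3 -> 0 = 1/3
((!((A <-> A) -> (C || A)) <-> ((A -> (C || A)) -> ((C -> B) -> C))) -> !((A <-> C) <-> !A)) <-> ((((C || B) || (C || B)) || A) -> !((A || C) -> B)) = 1/3 <-> 1/3 = 1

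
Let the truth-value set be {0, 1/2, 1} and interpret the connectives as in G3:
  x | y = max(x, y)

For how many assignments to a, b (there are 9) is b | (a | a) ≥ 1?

a = 0, b = 0 ↦ 0  <
a = 0, b = 1/2 ↦ 1/2  <
a = 0, b = 1 ↦ 1  ≥
a = 1/2, b = 0 ↦ 1/2  <
a = 1/2, b = 1/2 ↦ 1/2  <
a = 1/2, b = 1 ↦ 1  ≥
a = 1, b = 0 ↦ 1  ≥
a = 1, b = 1/2 ↦ 1  ≥
a = 1, b = 1 ↦ 1  ≥
So 5 of the 9 assignments meet the threshold.

5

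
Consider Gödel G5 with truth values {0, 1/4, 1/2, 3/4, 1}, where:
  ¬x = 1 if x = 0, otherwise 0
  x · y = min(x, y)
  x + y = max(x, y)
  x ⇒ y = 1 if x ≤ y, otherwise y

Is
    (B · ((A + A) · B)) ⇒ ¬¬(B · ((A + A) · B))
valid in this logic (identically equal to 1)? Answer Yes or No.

Yes

At A = 1/2, B = 1/2, for instance:
A + A = 1/2 + 1/2 = 1/2
(A + A) · B = 1/2 · 1/2 = 1/2
B · ((A + A) · B) = 1/2 · 1/2 = 1/2
¬(B · ((A + A) · B)) = ¬1/2 = 0
¬¬(B · ((A + A) · B)) = ¬0 = 1
(B · ((A + A) · B)) ⇒ ¬¬(B · ((A + A) · B)) = 1/2 ⇒ 1 = 1
and checking the remaining 24 assignments likewise gives ≥ 1 in every case.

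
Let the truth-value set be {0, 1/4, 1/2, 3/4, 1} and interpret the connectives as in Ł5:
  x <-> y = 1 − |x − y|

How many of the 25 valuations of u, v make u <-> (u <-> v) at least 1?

value 1: 7 assignments (counts)
value 3/4: 7 assignments
value 1/2: 6 assignments
value 1/4: 3 assignments
value 0: 2 assignments
So 7 of the 25 assignments meet the threshold.

7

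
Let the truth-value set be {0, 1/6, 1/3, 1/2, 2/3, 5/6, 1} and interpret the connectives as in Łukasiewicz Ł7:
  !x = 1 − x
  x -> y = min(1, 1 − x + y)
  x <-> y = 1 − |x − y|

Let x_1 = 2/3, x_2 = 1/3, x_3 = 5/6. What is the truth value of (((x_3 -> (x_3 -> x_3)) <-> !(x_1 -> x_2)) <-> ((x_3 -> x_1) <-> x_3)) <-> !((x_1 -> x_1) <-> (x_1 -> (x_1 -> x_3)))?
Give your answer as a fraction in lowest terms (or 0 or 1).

x_3 -> x_3 = 5/6 -> 5/6 = 1
x_3 -> (x_3 -> x_3) = 5/6 -> 1 = 1
x_1 -> x_2 = 2/3 -> 1/3 = 2/3
!(x_1 -> x_2) = !2/3 = 1/3
(x_3 -> (x_3 -> x_3)) <-> !(x_1 -> x_2) = 1 <-> 1/3 = 1/3
x_3 -> x_1 = 5/6 -> 2/3 = 5/6
(x_3 -> x_1) <-> x_3 = 5/6 <-> 5/6 = 1
((x_3 -> (x_3 -> x_3)) <-> !(x_1 -> x_2)) <-> ((x_3 -> x_1) <-> x_3) = 1/3 <-> 1 = 1/3
x_1 -> x_1 = 2/3 -> 2/3 = 1
x_1 -> x_3 = 2/3 -> 5/6 = 1
x_1 -> (x_1 -> x_3) = 2/3 -> 1 = 1
(x_1 -> x_1) <-> (x_1 -> (x_1 -> x_3)) = 1 <-> 1 = 1
!((x_1 -> x_1) <-> (x_1 -> (x_1 -> x_3))) = !1 = 0
(((x_3 -> (x_3 -> x_3)) <-> !(x_1 -> x_2)) <-> ((x_3 -> x_1) <-> x_3)) <-> !((x_1 -> x_1) <-> (x_1 -> (x_1 -> x_3))) = 1/3 <-> 0 = 2/3

2/3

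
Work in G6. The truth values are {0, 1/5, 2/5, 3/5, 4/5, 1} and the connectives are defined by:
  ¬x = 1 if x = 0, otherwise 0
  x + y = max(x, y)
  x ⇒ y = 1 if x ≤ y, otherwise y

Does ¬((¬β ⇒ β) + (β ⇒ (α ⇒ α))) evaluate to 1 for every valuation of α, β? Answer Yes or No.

Counterexample: take α = 0, β = 0.
¬β = ¬0 = 1
¬β ⇒ β = 1 ⇒ 0 = 0
α ⇒ α = 0 ⇒ 0 = 1
β ⇒ (α ⇒ α) = 0 ⇒ 1 = 1
(¬β ⇒ β) + (β ⇒ (α ⇒ α)) = 0 + 1 = 1
¬((¬β ⇒ β) + (β ⇒ (α ⇒ α))) = ¬1 = 0
This gives 0 ≠ 1.

No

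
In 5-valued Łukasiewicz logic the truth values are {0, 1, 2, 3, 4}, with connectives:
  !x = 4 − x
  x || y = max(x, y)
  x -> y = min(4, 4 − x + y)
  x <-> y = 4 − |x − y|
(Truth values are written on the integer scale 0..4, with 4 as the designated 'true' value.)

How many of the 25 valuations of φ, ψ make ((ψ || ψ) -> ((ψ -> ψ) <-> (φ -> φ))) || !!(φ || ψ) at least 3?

value 4: 25 assignments (counts)
So 25 of the 25 assignments meet the threshold.

25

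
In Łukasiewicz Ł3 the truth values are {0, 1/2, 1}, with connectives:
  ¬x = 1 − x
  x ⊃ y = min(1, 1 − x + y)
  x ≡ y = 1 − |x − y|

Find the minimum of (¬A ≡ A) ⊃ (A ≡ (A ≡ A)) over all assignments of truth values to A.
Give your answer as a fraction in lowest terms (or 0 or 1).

1/2

Take A = 1/2:
¬A = ¬1/2 = 1/2
¬A ≡ A = 1/2 ≡ 1/2 = 1
A ≡ A = 1/2 ≡ 1/2 = 1
A ≡ (A ≡ A) = 1/2 ≡ 1 = 1/2
(¬A ≡ A) ⊃ (A ≡ (A ≡ A)) = 1 ⊃ 1/2 = 1/2
No assignment yields a value below 1/2, so this is the minimum.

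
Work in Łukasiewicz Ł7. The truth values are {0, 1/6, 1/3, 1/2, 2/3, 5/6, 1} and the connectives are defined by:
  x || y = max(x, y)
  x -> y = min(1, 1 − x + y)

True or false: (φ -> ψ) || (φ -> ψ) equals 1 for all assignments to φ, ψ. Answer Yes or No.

Counterexample: take φ = 1/6, ψ = 0.
φ -> ψ = 1/6 -> 0 = 5/6
φ -> ψ = 1/6 -> 0 = 5/6
(φ -> ψ) || (φ -> ψ) = 5/6 || 5/6 = 5/6
This gives 5/6 ≠ 1.

No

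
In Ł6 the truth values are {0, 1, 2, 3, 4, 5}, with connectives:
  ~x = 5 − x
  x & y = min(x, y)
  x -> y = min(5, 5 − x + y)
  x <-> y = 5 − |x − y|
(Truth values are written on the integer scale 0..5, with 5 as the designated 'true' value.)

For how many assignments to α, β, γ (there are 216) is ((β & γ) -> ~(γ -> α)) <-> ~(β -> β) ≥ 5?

1

value 5: 1 assignment (counts)
value 4: 6 assignments
value 3: 16 assignments
value 2: 31 assignments
value 1: 51 assignments
value 0: 111 assignments
So 1 of the 216 assignments meets the threshold.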